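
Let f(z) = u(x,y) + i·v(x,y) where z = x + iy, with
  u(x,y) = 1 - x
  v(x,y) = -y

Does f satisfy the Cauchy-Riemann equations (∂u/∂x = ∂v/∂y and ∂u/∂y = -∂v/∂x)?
∂u/∂x = -1
∂v/∂y = -1
∂u/∂y = 0
∂v/∂x = 0
∂u/∂x = ∂v/∂y and ∂u/∂y = -∂v/∂x hold identically; f is analytic.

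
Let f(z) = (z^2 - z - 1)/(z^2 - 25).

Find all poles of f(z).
{-5, 5}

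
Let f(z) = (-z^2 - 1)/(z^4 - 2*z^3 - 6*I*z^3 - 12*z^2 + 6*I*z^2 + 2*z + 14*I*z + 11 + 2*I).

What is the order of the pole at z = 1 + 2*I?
3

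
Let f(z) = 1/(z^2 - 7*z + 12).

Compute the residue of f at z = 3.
Write f(z) = P(z)/Q(z) with P(z) = 1 and Q(z) = z^2 - 7*z + 12.
The denominator factors as Q(z) = (z - 4)*(z - 3), so z = 3 is a simple zero of Q and P is analytic there; z = 3 is therefore a simple pole and
  Res(f, z₀) = P(z₀)/Q'(z₀).

Q'(z) = 2*z - 7, so Q'(3) = -1.
P(3) = 1.

Res(f, 3) = (1)/(-1) = -1

Final answer: -1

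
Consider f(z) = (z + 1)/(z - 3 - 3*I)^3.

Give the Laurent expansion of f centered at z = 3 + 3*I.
(4 + 3*I)/(z - 3 - 3*I)^3 + 1/(z - 3 - 3*I)^2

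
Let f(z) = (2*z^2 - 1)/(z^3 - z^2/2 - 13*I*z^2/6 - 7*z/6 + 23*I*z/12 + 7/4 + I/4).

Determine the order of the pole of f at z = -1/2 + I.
Factor the denominator:
  z^3 - z^2/2 - 13*I*z^2/6 - 7*z/6 + 23*I*z/12 + 7/4 + I/4 = (z + 1/2 - I)*(z - 1 + I/3)*(z - 3*I/2)

The numerator P(z) = 2*z^2 - 1 has P(-1/2 + I) = -5/2 - 2*I ≠ 0, so no factor of (z + 1/2 - I) cancels.
Near z = -1/2 + I we can therefore write f(z) = g(z)/(z + 1/2 - I) with g analytic at -1/2 + I and g(-1/2 + I) ≠ 0 (g is the numerator divided by the remaining denominator factors).

Hence z = -1/2 + I is a pole of order 1.

Final answer: 1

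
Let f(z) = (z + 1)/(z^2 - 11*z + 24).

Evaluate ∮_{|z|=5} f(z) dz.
By the residue theorem, ∮_C f(z) dz = 2πi · (sum of the residues of f at the poles inside |z| = 5).

The denominator factors as (z - 8)*(z - 3), so the singularities of f are simple poles at z = 8, z = 3.
  |8|² = 64 > 25 = 5², so this pole is outside the contour.
  |3|² = 9 < 25 = 5², so this pole is inside the contour.

With P(z) = z + 1 and Q(z) = z^2 - 11*z + 24, each pole is simple, so Res(f, z₀) = P(z₀)/Q'(z₀) with Q'(z) = 2*z - 11.
  Res(f, 3) = P(3)/Q'(3) = (4)/(-5) = -4/5

∮_C f(z) dz = 2πi · (-4/5) = -8*I*pi/5

Final answer: -8*I*pi/5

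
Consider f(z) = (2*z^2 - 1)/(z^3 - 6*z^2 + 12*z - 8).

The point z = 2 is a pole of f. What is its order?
Factor the denominator:
  z^3 - 6*z^2 + 12*z - 8 = (z - 2)^3

The numerator P(z) = 2*z^2 - 1 has P(2) = 7 ≠ 0, so no factor of (z - 2) cancels.
Near z = 2 we can therefore write f(z) = g(z)/(z - 2)^3 with g analytic at 2 and g(2) ≠ 0 (g is just the numerator).

Hence z = 2 is a pole of order 3.

Final answer: 3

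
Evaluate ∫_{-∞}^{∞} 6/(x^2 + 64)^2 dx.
3*pi/512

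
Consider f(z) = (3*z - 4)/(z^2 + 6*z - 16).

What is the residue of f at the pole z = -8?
Write f(z) = P(z)/Q(z) with P(z) = 3*z - 4 and Q(z) = z^2 + 6*z - 16.
The denominator factors as Q(z) = (z - 2)*(z + 8), so z = -8 is a simple zero of Q and P is analytic there; z = -8 is therefore a simple pole and
  Res(f, z₀) = P(z₀)/Q'(z₀).

Q'(z) = 2*z + 6, so Q'(-8) = -10.
P(-8) = -28.

Res(f, -8) = (-28)/(-10) = 14/5

Final answer: 14/5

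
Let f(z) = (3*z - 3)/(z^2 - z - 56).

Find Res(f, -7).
Write f(z) = P(z)/Q(z) with P(z) = 3*z - 3 and Q(z) = z^2 - z - 56.
The denominator factors as Q(z) = (z - 8)*(z + 7), so z = -7 is a simple zero of Q and P is analytic there; z = -7 is therefore a simple pole and
  Res(f, z₀) = P(z₀)/Q'(z₀).

Q'(z) = 2*z - 1, so Q'(-7) = -15.
P(-7) = -24.

Res(f, -7) = (-24)/(-15) = 8/5

Final answer: 8/5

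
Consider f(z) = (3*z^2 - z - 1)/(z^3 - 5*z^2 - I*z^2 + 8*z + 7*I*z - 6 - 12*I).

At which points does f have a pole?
{2*I, 2 - I, 3}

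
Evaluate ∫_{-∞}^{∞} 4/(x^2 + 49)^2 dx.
Let f(z) = 4/(z^2 + 49)^2. The denominator has no real zeros and deg Q - deg P = 4 ≥ 2, so the integral of f over the upper semicircle |z| = R tends to 0 as R → ∞. Closing the contour in the upper half-plane,
  ∫_{-∞}^{∞} f(x) dx = 2πi · Σ Res(f, z_k)  over the poles with Im z_k > 0.

Zeros of the denominator: z^2 + 49 = 0 gives z = ±7*I.
Upper half-plane: z = 7*I (a pole of order 2).

Write f(z) = g(z)/(z - 7*I)^2 with g(z) = 4/(z + 7*I)^2. For a double pole, Res(f, z₀) = g'(z₀):
  g'(z) = -8/(z + 7*I)^3
  Res(f, 7*I) = g'(7*I) = -I/343

∫_{-∞}^{∞} f(x) dx = 2πi · (-I/343) = 2*pi/343

Final answer: 2*pi/343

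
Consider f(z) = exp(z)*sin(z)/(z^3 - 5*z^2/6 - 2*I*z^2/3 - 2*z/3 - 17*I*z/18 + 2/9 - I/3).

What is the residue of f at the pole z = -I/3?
Write f(z) = P(z)/Q(z) with P(z) = exp(z)*sin(z) and Q(z) = z^3 - 5*z^2/6 - 2*I*z^2/3 - 2*z/3 - 17*I*z/18 + 2/9 - I/3.
The denominator factors as Q(z) = (z + I/3)*(z + 2/3)*(z - 3/2 - I), so z = -I/3 is a simple zero of Q and P is analytic there; z = -I/3 is therefore a simple pole and
  Res(f, z₀) = P(z₀)/Q'(z₀).

Q'(z) = 3*z^2 - 5*z/3 - 4*I*z/3 - 2/3 - 17*I/18, so Q'(-I/3) = -13/9 - 7*I/18.
P(-I/3) = -I*exp(-I/3)*sinh(1/3).

Res(f, -I/3) = (-I*exp(-I/3)*sinh(1/3))/(-13/9 - 7*I/18) = (126/725 + 468*I/725)*exp(-I/3)*sinh(1/3)

Final answer: (126/725 + 468*I/725)*exp(-I/3)*sinh(1/3)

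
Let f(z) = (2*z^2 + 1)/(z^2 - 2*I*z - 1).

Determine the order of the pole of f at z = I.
2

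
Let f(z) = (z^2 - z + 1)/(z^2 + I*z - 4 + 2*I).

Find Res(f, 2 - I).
Write f(z) = P(z)/Q(z) with P(z) = z^2 - z + 1 and Q(z) = z^2 + I*z - 4 + 2*I.
The denominator factors as Q(z) = (z - 2 + I)*(z + 2), so z = 2 - I is a simple zero of Q and P is analytic there; z = 2 - I is therefore a simple pole and
  Res(f, z₀) = P(z₀)/Q'(z₀).

Q'(z) = 2*z + I, so Q'(2 - I) = 4 - I.
P(2 - I) = 2 - 3*I.

Res(f, 2 - I) = (2 - 3*I)/(4 - I) = 11/17 - 10*I/17

Final answer: 11/17 - 10*I/17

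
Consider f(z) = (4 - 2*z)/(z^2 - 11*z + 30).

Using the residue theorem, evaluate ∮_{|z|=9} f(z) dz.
By the residue theorem, ∮_C f(z) dz = 2πi · (sum of the residues of f at the poles inside |z| = 9).

The denominator factors as (z - 6)*(z - 5), so the singularities of f are simple poles at z = 6, z = 5.
  |6|² = 36 < 81 = 9², so this pole is inside the contour.
  |5|² = 25 < 81 = 9², so this pole is inside the contour.

With P(z) = 4 - 2*z and Q(z) = z^2 - 11*z + 30, each pole is simple, so Res(f, z₀) = P(z₀)/Q'(z₀) with Q'(z) = 2*z - 11.
  Res(f, 6) = P(6)/Q'(6) = (-8)/(1) = -8
  Res(f, 5) = P(5)/Q'(5) = (-6)/(-1) = 6

Sum of residues inside C: -2
∮_C f(z) dz = 2πi · (-2) = -4*I*pi

Final answer: -4*I*pi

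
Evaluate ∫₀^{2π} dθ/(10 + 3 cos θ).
Let J = ∫₀^{2π} dθ/(10 + 3 cos θ).
Put z = e^{iθ}: then cos θ = (z + 1/z)/2, dθ = dz/(iz), and z runs once counterclockwise around |z| = 1:
  J = ∮_{|z|=1} 1/(10 + 3*(z + 1/z)/2) · dz/(iz) = (2/i) ∮_{|z|=1} dz/(3*z^2 + 20*z + 3).
The roots of 3*z^2 + 20*z + 3 are z = (-10 ± sqrt(10^2 - 3^2))/3, with sqrt(91) = sqrt(91); their product is 1, so only z₊ = -10/3 + sqrt(91)/3 lies inside the unit circle (z₋ = -10/3 - sqrt(91)/3 lies outside).
z₊ is a simple zero of q(z) = 3*z^2 + 20*z + 3, so Res(1/q, z₊) = 1/q'(z₊) with q'(z) = 6*z + 20; and q'(z₊) = 3*(z₊ - z₋) = 2*sqrt(91).
Therefore J = (2/i) · 2πi · 1/(2*sqrt(91)) = 2*pi/(sqrt(91)) = 2*sqrt(91)*pi/91

Final answer: 2*sqrt(91)*pi/91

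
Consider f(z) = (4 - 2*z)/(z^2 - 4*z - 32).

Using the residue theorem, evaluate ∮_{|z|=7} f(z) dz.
By the residue theorem, ∮_C f(z) dz = 2πi · (sum of the residues of f at the poles inside |z| = 7).

The denominator factors as (z - 8)*(z + 4), so the singularities of f are simple poles at z = 8, z = -4.
  |8|² = 64 > 49 = 7², so this pole is outside the contour.
  |-4|² = 16 < 49 = 7², so this pole is inside the contour.

With P(z) = 4 - 2*z and Q(z) = z^2 - 4*z - 32, each pole is simple, so Res(f, z₀) = P(z₀)/Q'(z₀) with Q'(z) = 2*z - 4.
  Res(f, -4) = P(-4)/Q'(-4) = (12)/(-12) = -1

∮_C f(z) dz = 2πi · (-1) = -2*I*pi

Final answer: -2*I*pi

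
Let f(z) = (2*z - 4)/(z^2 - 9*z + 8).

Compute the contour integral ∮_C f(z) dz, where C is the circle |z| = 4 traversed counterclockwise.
By the residue theorem, ∮_C f(z) dz = 2πi · (sum of the residues of f at the poles inside |z| = 4).

The denominator factors as (z - 1)*(z - 8), so the singularities of f are simple poles at z = 1, z = 8.
  |1|² = 1 < 16 = 4², so this pole is inside the contour.
  |8|² = 64 > 16 = 4², so this pole is outside the contour.

With P(z) = 2*z - 4 and Q(z) = z^2 - 9*z + 8, each pole is simple, so Res(f, z₀) = P(z₀)/Q'(z₀) with Q'(z) = 2*z - 9.
  Res(f, 1) = P(1)/Q'(1) = (-2)/(-7) = 2/7

∮_C f(z) dz = 2πi · (2/7) = 4*I*pi/7

Final answer: 4*I*pi/7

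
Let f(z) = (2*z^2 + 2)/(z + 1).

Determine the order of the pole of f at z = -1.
Factor the denominator:
  z + 1 = (z + 1)

The numerator P(z) = 2*z^2 + 2 has P(-1) = 4 ≠ 0, so no factor of (z + 1) cancels.
Near z = -1 we can therefore write f(z) = g(z)/(z + 1) with g analytic at -1 and g(-1) ≠ 0 (g is just the numerator).

Hence z = -1 is a pole of order 1.

Final answer: 1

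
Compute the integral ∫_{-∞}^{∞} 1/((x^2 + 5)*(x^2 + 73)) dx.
Let f(z) = 1/((z^2 + 5)*(z^2 + 73)). The denominator has no real zeros and deg Q - deg P = 4 ≥ 2, so the integral of f over the upper semicircle |z| = R tends to 0 as R → ∞. Closing the contour in the upper half-plane,
  ∫_{-∞}^{∞} f(x) dx = 2πi · Σ Res(f, z_k)  over the poles with Im z_k > 0.

Zeros of the denominator: z^2 + 73 = 0 gives z = ±sqrt(73)*I; z^2 + 5 = 0 gives z = ±sqrt(5)*I.
Upper half-plane: z = sqrt(5)*I, z = sqrt(73)*I (simple).

Each pole is a simple zero of Q(z) = z^4 + 78*z^2 + 365, so Res(f, z₀) = P(z₀)/Q'(z₀) with P(z) = 1, Q'(z) = 4*z^3 + 156*z:
  Res(f, sqrt(5)*I) = (1)/(136*sqrt(5)*I) = -sqrt(5)*I/680
  Res(f, sqrt(73)*I) = (1)/(-136*sqrt(73)*I) = sqrt(73)*I/9928

Sum of residues: I*(-sqrt(5)/680 + sqrt(73)/9928)
∫_{-∞}^{∞} f(x) dx = 2πi · (I*(-sqrt(5)/680 + sqrt(73)/9928)) = pi*(-5*sqrt(73) + 73*sqrt(5))/24820

Final answer: pi*(-5*sqrt(73) + 73*sqrt(5))/24820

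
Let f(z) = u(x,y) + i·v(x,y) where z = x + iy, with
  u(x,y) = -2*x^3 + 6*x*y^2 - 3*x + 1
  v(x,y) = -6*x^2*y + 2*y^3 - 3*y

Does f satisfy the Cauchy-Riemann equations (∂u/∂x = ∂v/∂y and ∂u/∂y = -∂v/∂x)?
∂u/∂x = -6*x^2 + 6*y^2 - 3
∂v/∂y = -6*x^2 + 6*y^2 - 3
∂u/∂y = 12*x*y
∂v/∂x = -12*x*y
∂u/∂x = ∂v/∂y and ∂u/∂y = -∂v/∂x hold identically; f is analytic.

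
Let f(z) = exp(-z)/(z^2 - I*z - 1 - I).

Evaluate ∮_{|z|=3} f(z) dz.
By the residue theorem, ∮_C f(z) dz = 2πi · (sum of the residues of f at the poles inside |z| = 3).

The denominator factors as (z + 1)*(z - 1 - I), so the singularities of f are simple poles at z = -1, z = 1 + I.
  |-1|² = 1 < 9 = 3², so this pole is inside the contour.
  |1 + I|² = 2 < 9 = 3², so this pole is inside the contour.

With P(z) = exp(-z) and Q(z) = z^2 - I*z - 1 - I, each pole is simple, so Res(f, z₀) = P(z₀)/Q'(z₀) with Q'(z) = 2*z - I.
  Res(f, -1) = P(-1)/Q'(-1) = (exp(1))/(-2 - I) = exp(1)*(-2/5 + I/5)
  Res(f, 1 + I) = P(1 + I)/Q'(1 + I) = (exp(-1 - I))/(2 + I) = (2/5 - I/5)*exp(-1 - I)

Sum of residues inside C: (2/5 - I/5)*exp(-1 - I) + exp(1)*(-2/5 + I/5)
∮_C f(z) dz = 2πi · ((2/5 - I/5)*exp(-1 - I) + exp(1)*(-2/5 + I/5)) = exp(1)*pi*(-2/5 - 4*I/5) + pi*(2/5 + 4*I/5)*exp(-1 - I)

Final answer: exp(1)*pi*(-2/5 - 4*I/5) + pi*(2/5 + 4*I/5)*exp(-1 - I)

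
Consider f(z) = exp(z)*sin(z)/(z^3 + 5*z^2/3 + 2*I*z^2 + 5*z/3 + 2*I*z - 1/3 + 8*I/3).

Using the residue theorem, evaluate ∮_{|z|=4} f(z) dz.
pi*(3/5 + 3*I/10)*exp(-I)*sinh(1) + pi*(27/410 + 63*I/205)*exp(-2/3 + I)*sin(2/3 - I) + pi*(-15/41 + 12*I/41)*exp(-1 - 2*I)*sin(1 + 2*I)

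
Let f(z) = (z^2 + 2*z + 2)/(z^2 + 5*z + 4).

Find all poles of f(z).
The singularities of f are the zeros of the denominator. Factoring,
  z^2 + 5*z + 4 = (z + 1)*(z + 4)
so the candidates are z = -1, z = -4.

Check the numerator P(z) = z^2 + 2*z + 2 at each one:
  P(-1) = 1 ≠ 0, so z = -1 is a (simple) pole.
  P(-4) = 10 ≠ 0, so z = -4 is a (simple) pole.

Poles of f: {-4, -1}

Final answer: {-4, -1}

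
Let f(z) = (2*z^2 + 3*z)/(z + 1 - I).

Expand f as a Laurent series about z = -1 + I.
(-3 - I)/(z + 1 - I) - 1 + 4*I + 2*(z + 1 - I)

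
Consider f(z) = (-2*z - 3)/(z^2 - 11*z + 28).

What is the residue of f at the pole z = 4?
Write f(z) = P(z)/Q(z) with P(z) = -2*z - 3 and Q(z) = z^2 - 11*z + 28.
The denominator factors as Q(z) = (z - 4)*(z - 7), so z = 4 is a simple zero of Q and P is analytic there; z = 4 is therefore a simple pole and
  Res(f, z₀) = P(z₀)/Q'(z₀).

Q'(z) = 2*z - 11, so Q'(4) = -3.
P(4) = -11.

Res(f, 4) = (-11)/(-3) = 11/3

Final answer: 11/3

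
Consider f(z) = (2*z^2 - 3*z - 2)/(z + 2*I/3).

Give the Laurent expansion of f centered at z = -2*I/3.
Put w = z - (-2*I/3), i.e. z = w - 2*I/3. The denominator is w, so it suffices to rewrite the numerator in powers of w.

P(z) = 2*z^2 - 3*z - 2
P(w - 2*I/3) = -26/9 + 2*I + (-3 - 8*I/3)*w + 2*w^2

Dividing each term by w:
  f = (-26/9 + 2*I)/w - 3 - 8*I/3 + 2*w

Substituting back w = z + 2*I/3:
  f(z) = (-26/9 + 2*I)/(z + 2*I/3) - 3 - 8*I/3 + 2*(z + 2*I/3)

The series is finite because the numerator is a polynomial; the negative powers form the principal part, and the coefficient of 1/(z + 2*I/3) gives Res(f, -2*I/3) = -26/9 + 2*I.

Final answer: (-26/9 + 2*I)/(z + 2*I/3) - 3 - 8*I/3 + 2*(z + 2*I/3)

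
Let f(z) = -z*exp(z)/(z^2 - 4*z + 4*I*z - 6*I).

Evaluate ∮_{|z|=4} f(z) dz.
By the residue theorem, ∮_C f(z) dz = 2πi · (sum of the residues of f at the poles inside |z| = 4).

The denominator factors as (z - 3 + 3*I)*(z - 1 + I), so the singularities of f are simple poles at z = 3 - 3*I, z = 1 - I.
  |3 - 3*I|² = 18 > 16 = 4², so this pole is outside the contour.
  |1 - I|² = 2 < 16 = 4², so this pole is inside the contour.

With P(z) = -z*exp(z) and Q(z) = z^2 - 4*z + 4*I*z - 6*I, each pole is simple, so Res(f, z₀) = P(z₀)/Q'(z₀) with Q'(z) = 2*z - 4 + 4*I.
  Res(f, 1 - I) = P(1 - I)/Q'(1 - I) = ((-1 + I)*exp(1 - I))/(-2 + 2*I) = exp(1 - I)/2

∮_C f(z) dz = 2πi · (exp(1 - I)/2) = I*pi*exp(1 - I)

Final answer: I*pi*exp(1 - I)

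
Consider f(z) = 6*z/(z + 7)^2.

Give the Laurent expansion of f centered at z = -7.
-42/(z + 7)^2 + 6/(z + 7)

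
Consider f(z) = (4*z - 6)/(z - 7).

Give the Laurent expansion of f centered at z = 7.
Put w = z - (7), i.e. z = w + 7. The denominator is w, so it suffices to rewrite the numerator in powers of w.

P(z) = 4*z - 6
P(w + 7) = 22 + 4*w

Dividing each term by w:
  f = 22/w + 4

Substituting back w = z - 7:
  f(z) = 22/(z - 7) + 4

The series is finite because the numerator is a polynomial; the negative powers form the principal part, and the coefficient of 1/(z - 7) gives Res(f, 7) = 22.

Final answer: 22/(z - 7) + 4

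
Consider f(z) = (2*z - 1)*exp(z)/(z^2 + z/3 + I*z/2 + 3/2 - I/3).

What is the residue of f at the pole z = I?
Write f(z) = P(z)/Q(z) with P(z) = (2*z - 1)*exp(z) and Q(z) = z^2 + z/3 + I*z/2 + 3/2 - I/3.
The denominator factors as Q(z) = (z - I)*(z + 1/3 + 3*I/2), so z = I is a simple zero of Q and P is analytic there; z = I is therefore a simple pole and
  Res(f, z₀) = P(z₀)/Q'(z₀).

Q'(z) = 2*z + 1/3 + I/2, so Q'(I) = 1/3 + 5*I/2.
P(I) = (-1 + 2*I)*exp(I).

Res(f, I) = ((-1 + 2*I)*exp(I))/(1/3 + 5*I/2) = (168/229 + 114*I/229)*exp(I)

Final answer: (168/229 + 114*I/229)*exp(I)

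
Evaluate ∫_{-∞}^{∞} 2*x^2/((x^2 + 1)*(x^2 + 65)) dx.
Let f(z) = 2*z^2/((z^2 + 1)*(z^2 + 65)). The denominator has no real zeros and deg Q - deg P = 2 ≥ 2, so the integral of f over the upper semicircle |z| = R tends to 0 as R → ∞. Closing the contour in the upper half-plane,
  ∫_{-∞}^{∞} f(x) dx = 2πi · Σ Res(f, z_k)  over the poles with Im z_k > 0.

Zeros of the denominator: z^2 + 1 = 0 gives z = ±I; z^2 + 65 = 0 gives z = ±sqrt(65)*I.
Upper half-plane: z = I, z = sqrt(65)*I (simple).

Each pole is a simple zero of Q(z) = z^4 + 66*z^2 + 65, so Res(f, z₀) = P(z₀)/Q'(z₀) with P(z) = 2*z^2, Q'(z) = 4*z^3 + 132*z:
  Res(f, I) = (-2)/(128*I) = I/64
  Res(f, sqrt(65)*I) = (-130)/(-128*sqrt(65)*I) = -sqrt(65)*I/64

Sum of residues: I*(1 - sqrt(65))/64
∫_{-∞}^{∞} f(x) dx = 2πi · (I*(1 - sqrt(65))/64) = pi*(-1 + sqrt(65))/32

Final answer: pi*(-1 + sqrt(65))/32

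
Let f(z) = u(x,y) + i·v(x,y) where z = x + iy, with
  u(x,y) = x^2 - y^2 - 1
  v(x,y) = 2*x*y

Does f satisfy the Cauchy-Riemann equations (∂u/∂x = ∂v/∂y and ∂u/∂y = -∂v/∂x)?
∂u/∂x = 2*x
∂v/∂y = 2*x
∂u/∂y = -2*y
∂v/∂x = 2*y
∂u/∂x = ∂v/∂y and ∂u/∂y = -∂v/∂x hold identically; f is analytic.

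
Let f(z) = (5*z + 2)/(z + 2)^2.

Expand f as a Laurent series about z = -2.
Put w = z - (-2), i.e. z = w - 2. The denominator is w^2, so it suffices to rewrite the numerator in powers of w.

P(z) = 5*z + 2
P(w - 2) = -8 + 5*w

Dividing each term by w^2:
  f = -8/w^2 + 5/w

Substituting back w = z + 2:
  f(z) = -8/(z + 2)^2 + 5/(z + 2)

The series is finite because the numerator is a polynomial; the negative powers form the principal part, and the coefficient of 1/(z + 2) gives Res(f, -2) = 5.

Final answer: -8/(z + 2)^2 + 5/(z + 2)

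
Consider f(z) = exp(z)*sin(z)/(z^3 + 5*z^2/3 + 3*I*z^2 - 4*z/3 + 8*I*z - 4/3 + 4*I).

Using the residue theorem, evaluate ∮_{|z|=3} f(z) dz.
pi*(1/4 - I/4)*exp(-2)*sin(2) + pi*(-81/212 + 45*I/212)*exp(-2/3)*sin(2/3)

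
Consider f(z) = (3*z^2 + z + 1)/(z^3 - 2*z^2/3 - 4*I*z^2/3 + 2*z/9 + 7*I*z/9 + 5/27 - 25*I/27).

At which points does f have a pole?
The singularities of f are the zeros of the denominator. Factoring,
  z^3 - 2*z^2/3 - 4*I*z^2/3 + 2*z/9 + 7*I*z/9 + 5/27 - 25*I/27 = (z - 2/3 - I)*(z + 1/3 - I)*(z - 1/3 + 2*I/3)
so the candidates are z = 2/3 + I, z = -1/3 + I, z = 1/3 - 2*I/3.

Check the numerator P(z) = 3*z^2 + z + 1 at each one:
  P(2/3 + I) = 5*I ≠ 0, so z = 2/3 + I is a (simple) pole.
  P(-1/3 + I) = -2 - I ≠ 0, so z = -1/3 + I is a (simple) pole.
  P(1/3 - 2*I/3) = 1/3 - 2*I ≠ 0, so z = 1/3 - 2*I/3 is a (simple) pole.

Poles of f: {-1/3 + I, 1/3 - 2*I/3, 2/3 + I}

Final answer: {-1/3 + I, 1/3 - 2*I/3, 2/3 + I}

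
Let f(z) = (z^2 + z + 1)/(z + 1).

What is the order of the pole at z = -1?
Factor the denominator:
  z + 1 = (z + 1)

The numerator P(z) = z^2 + z + 1 has P(-1) = 1 ≠ 0, so no factor of (z + 1) cancels.
Near z = -1 we can therefore write f(z) = g(z)/(z + 1) with g analytic at -1 and g(-1) ≠ 0 (g is just the numerator).

Hence z = -1 is a pole of order 1.

Final answer: 1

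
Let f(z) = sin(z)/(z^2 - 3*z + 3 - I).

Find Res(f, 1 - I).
Write f(z) = P(z)/Q(z) with P(z) = sin(z) and Q(z) = z^2 - 3*z + 3 - I.
The denominator factors as Q(z) = (z - 1 + I)*(z - 2 - I), so z = 1 - I is a simple zero of Q and P is analytic there; z = 1 - I is therefore a simple pole and
  Res(f, z₀) = P(z₀)/Q'(z₀).

Q'(z) = 2*z - 3, so Q'(1 - I) = -1 - 2*I.
P(1 - I) = sin(1 - I).

Res(f, 1 - I) = (sin(1 - I))/(-1 - 2*I) = (-1/5 + 2*I/5)*sin(1 - I)

Final answer: (-1/5 + 2*I/5)*sin(1 - I)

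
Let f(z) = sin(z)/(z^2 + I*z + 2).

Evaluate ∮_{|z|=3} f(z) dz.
By the residue theorem, ∮_C f(z) dz = 2πi · (sum of the residues of f at the poles inside |z| = 3).

The denominator factors as (z + 2*I)*(z - I), so the singularities of f are simple poles at z = -2*I, z = I.
  |-2*I|² = 4 < 9 = 3², so this pole is inside the contour.
  |I|² = 1 < 9 = 3², so this pole is inside the contour.

With P(z) = sin(z) and Q(z) = z^2 + I*z + 2, each pole is simple, so Res(f, z₀) = P(z₀)/Q'(z₀) with Q'(z) = 2*z + I.
  Res(f, -2*I) = P(-2*I)/Q'(-2*I) = (-I*sinh(2))/(-3*I) = sinh(2)/3
  Res(f, I) = P(I)/Q'(I) = (I*sinh(1))/(3*I) = sinh(1)/3

Sum of residues inside C: sinh(1)/3 + sinh(2)/3
∮_C f(z) dz = 2πi · (sinh(1)/3 + sinh(2)/3) = 2*I*pi*sinh(1)/3 + 2*I*pi*sinh(2)/3

Final answer: 2*I*pi*sinh(1)/3 + 2*I*pi*sinh(2)/3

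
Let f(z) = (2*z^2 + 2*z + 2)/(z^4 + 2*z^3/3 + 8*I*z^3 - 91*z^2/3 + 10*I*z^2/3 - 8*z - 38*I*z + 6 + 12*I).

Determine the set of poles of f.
The singularities of f are the zeros of the denominator. Factoring,
  z^4 + 2*z^3/3 + 8*I*z^3 - 91*z^2/3 + 10*I*z^2/3 - 8*z - 38*I*z + 6 + 12*I = (z + 1 + 2*I)*(z - 3 + 3*I)*(z + 3 + 3*I)*(z - 1/3)
so the candidates are z = -1 - 2*I, z = 3 - 3*I, z = -3 - 3*I, z = 1/3.

Check the numerator P(z) = 2*z^2 + 2*z + 2 at each one:
  P(-1 - 2*I) = -6 + 4*I ≠ 0, so z = -1 - 2*I is a (simple) pole.
  P(3 - 3*I) = 8 - 42*I ≠ 0, so z = 3 - 3*I is a (simple) pole.
  P(-3 - 3*I) = -4 + 30*I ≠ 0, so z = -3 - 3*I is a (simple) pole.
  P(1/3) = 26/9 ≠ 0, so z = 1/3 is a (simple) pole.

Poles of f: {-3 - 3*I, -1 - 2*I, 1/3, 3 - 3*I}

Final answer: {-3 - 3*I, -1 - 2*I, 1/3, 3 - 3*I}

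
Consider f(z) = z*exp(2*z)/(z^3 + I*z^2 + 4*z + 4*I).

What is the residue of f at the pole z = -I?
Write f(z) = P(z)/Q(z) with P(z) = z*exp(2*z) and Q(z) = z^3 + I*z^2 + 4*z + 4*I.
The denominator factors as Q(z) = (z - 2*I)*(z + 2*I)*(z + I), so z = -I is a simple zero of Q and P is analytic there; z = -I is therefore a simple pole and
  Res(f, z₀) = P(z₀)/Q'(z₀).

Q'(z) = 3*z^2 + 2*I*z + 4, so Q'(-I) = 3.
P(-I) = -I*exp(-2*I).

Res(f, -I) = (-I*exp(-2*I))/(3) = -I*exp(-2*I)/3

Final answer: -I*exp(-2*I)/3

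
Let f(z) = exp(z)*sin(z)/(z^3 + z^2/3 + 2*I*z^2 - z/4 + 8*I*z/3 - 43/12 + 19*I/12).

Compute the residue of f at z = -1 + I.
Write f(z) = P(z)/Q(z) with P(z) = exp(z)*sin(z) and Q(z) = z^3 + z^2/3 + 2*I*z^2 - z/4 + 8*I*z/3 - 43/12 + 19*I/12.
The denominator factors as Q(z) = (z - 1 + 3*I/2)*(z + 1/3 + 3*I/2)*(z + 1 - I), so z = -1 + I is a simple zero of Q and P is analytic there; z = -1 + I is therefore a simple pole and
  Res(f, z₀) = P(z₀)/Q'(z₀).

Q'(z) = 3*z^2 + 2*z/3 + 4*I*z - 1/4 + 8*I/3, so Q'(-1 + I) = -59/12 - 20*I/3.
P(-1 + I) = -exp(-1 + I)*sin(1 - I).

Res(f, -1 + I) = (-exp(-1 + I)*sin(1 - I))/(-59/12 - 20*I/3) = (708/9881 - 960*I/9881)*exp(-1 + I)*sin(1 - I)

Final answer: (708/9881 - 960*I/9881)*exp(-1 + I)*sin(1 - I)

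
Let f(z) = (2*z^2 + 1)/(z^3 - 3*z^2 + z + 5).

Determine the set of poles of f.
The singularities of f are the zeros of the denominator. Factoring,
  z^3 - 3*z^2 + z + 5 = (z - 2 - I)*(z + 1)*(z - 2 + I)
so the candidates are z = 2 + I, z = -1, z = 2 - I.

Check the numerator P(z) = 2*z^2 + 1 at each one:
  P(2 + I) = 7 + 8*I ≠ 0, so z = 2 + I is a (simple) pole.
  P(-1) = 3 ≠ 0, so z = -1 is a (simple) pole.
  P(2 - I) = 7 - 8*I ≠ 0, so z = 2 - I is a (simple) pole.

Poles of f: {-1, 2 - I, 2 + I}

Final answer: {-1, 2 - I, 2 + I}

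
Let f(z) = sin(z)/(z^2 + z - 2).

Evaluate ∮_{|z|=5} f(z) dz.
2*I*pi*sin(1)/3 + 2*I*pi*sin(2)/3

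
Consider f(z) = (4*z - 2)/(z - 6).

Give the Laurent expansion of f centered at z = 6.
Put w = z - (6), i.e. z = w + 6. The denominator is w, so it suffices to rewrite the numerator in powers of w.

P(z) = 4*z - 2
P(w + 6) = 22 + 4*w

Dividing each term by w:
  f = 22/w + 4

Substituting back w = z - 6:
  f(z) = 22/(z - 6) + 4

The series is finite because the numerator is a polynomial; the negative powers form the principal part, and the coefficient of 1/(z - 6) gives Res(f, 6) = 22.

Final answer: 22/(z - 6) + 4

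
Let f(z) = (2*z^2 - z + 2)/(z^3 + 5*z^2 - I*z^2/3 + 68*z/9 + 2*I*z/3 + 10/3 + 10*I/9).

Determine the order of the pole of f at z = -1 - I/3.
Factor the denominator:
  z^3 + 5*z^2 - I*z^2/3 + 68*z/9 + 2*I*z/3 + 10/3 + 10*I/9 = (z + 1 + I/3)^2*(z + 3 - I)

The numerator P(z) = 2*z^2 - z + 2 has P(-1 - I/3) = 43/9 + 5*I/3 ≠ 0, so no factor of (z + 1 + I/3) cancels.
Near z = -1 - I/3 we can therefore write f(z) = g(z)/(z + 1 + I/3)^2 with g analytic at -1 - I/3 and g(-1 - I/3) ≠ 0 (g is the numerator divided by the remaining denominator factors).

Hence z = -1 - I/3 is a pole of order 2.

Final answer: 2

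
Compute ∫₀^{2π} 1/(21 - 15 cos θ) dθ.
sqrt(6)*pi/18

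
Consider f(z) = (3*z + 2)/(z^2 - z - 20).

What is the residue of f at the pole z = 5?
17/9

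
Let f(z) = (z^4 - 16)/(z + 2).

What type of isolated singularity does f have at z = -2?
removable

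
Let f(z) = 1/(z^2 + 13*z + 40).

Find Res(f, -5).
1/3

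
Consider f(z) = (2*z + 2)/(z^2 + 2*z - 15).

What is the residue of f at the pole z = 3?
Write f(z) = P(z)/Q(z) with P(z) = 2*z + 2 and Q(z) = z^2 + 2*z - 15.
The denominator factors as Q(z) = (z + 5)*(z - 3), so z = 3 is a simple zero of Q and P is analytic there; z = 3 is therefore a simple pole and
  Res(f, z₀) = P(z₀)/Q'(z₀).

Q'(z) = 2*z + 2, so Q'(3) = 8.
P(3) = 8.

Res(f, 3) = (8)/(8) = 1

Final answer: 1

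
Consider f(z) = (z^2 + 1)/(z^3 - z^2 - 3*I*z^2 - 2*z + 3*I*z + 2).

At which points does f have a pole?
The singularities of f are the zeros of the denominator. Factoring,
  z^3 - z^2 - 3*I*z^2 - 2*z + 3*I*z + 2 = (z - I)*(z - 1)*(z - 2*I)
so the candidates are z = I, z = 1, z = 2*I.

Check the numerator P(z) = z^2 + 1 at each one:
  P(I) = 0, so the factor (z - I) cancels and z = I is only a removable singularity, not a pole.
  P(1) = 2 ≠ 0, so z = 1 is a (simple) pole.
  P(2*I) = -3 ≠ 0, so z = 2*I is a (simple) pole.

Poles of f: {2*I, 1}

Final answer: {2*I, 1}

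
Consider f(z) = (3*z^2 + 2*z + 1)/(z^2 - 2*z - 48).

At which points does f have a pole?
{-6, 8}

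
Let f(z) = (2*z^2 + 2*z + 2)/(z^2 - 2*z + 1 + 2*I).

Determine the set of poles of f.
{I, 2 - I}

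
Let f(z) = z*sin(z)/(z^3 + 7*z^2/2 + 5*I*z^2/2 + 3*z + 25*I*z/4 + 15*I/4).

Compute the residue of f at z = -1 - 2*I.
Write f(z) = P(z)/Q(z) with P(z) = z*sin(z) and Q(z) = z^3 + 7*z^2/2 + 5*I*z^2/2 + 3*z + 25*I*z/4 + 15*I/4.
The denominator factors as Q(z) = (z + 3/2)*(z + 1 + I/2)*(z + 1 + 2*I), so z = -1 - 2*I is a simple zero of Q and P is analytic there; z = -1 - 2*I is therefore a simple pole and
  Res(f, z₀) = P(z₀)/Q'(z₀).

Q'(z) = 3*z^2 + 7*z + 5*I*z + 3 + 25*I/4, so Q'(-1 - 2*I) = -3 - 3*I/4.
P(-1 - 2*I) = (1 + 2*I)*sin(1 + 2*I).

Res(f, -1 - 2*I) = ((1 + 2*I)*sin(1 + 2*I))/(-3 - 3*I/4) = (-8/17 - 28*I/51)*sin(1 + 2*I)

Final answer: (-8/17 - 28*I/51)*sin(1 + 2*I)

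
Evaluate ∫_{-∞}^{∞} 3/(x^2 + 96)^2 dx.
Let f(z) = 3/(z^2 + 96)^2. The denominator has no real zeros and deg Q - deg P = 4 ≥ 2, so the integral of f over the upper semicircle |z| = R tends to 0 as R → ∞. Closing the contour in the upper half-plane,
  ∫_{-∞}^{∞} f(x) dx = 2πi · Σ Res(f, z_k)  over the poles with Im z_k > 0.

Zeros of the denominator: z^2 + 96 = 0 gives z = ±4*sqrt(6)*I.
Upper half-plane: z = 4*sqrt(6)*I (a pole of order 2).

Write f(z) = g(z)/(z - 4*sqrt(6)*I)^2 with g(z) = 3/(z + 4*sqrt(6)*I)^2. For a double pole, Res(f, z₀) = g'(z₀):
  g'(z) = -6/(z + 4*sqrt(6)*I)^3
  Res(f, 4*sqrt(6)*I) = g'(4*sqrt(6)*I) = -sqrt(6)*I/3072

∫_{-∞}^{∞} f(x) dx = 2πi · (-sqrt(6)*I/3072) = sqrt(6)*pi/1536

Final answer: sqrt(6)*pi/1536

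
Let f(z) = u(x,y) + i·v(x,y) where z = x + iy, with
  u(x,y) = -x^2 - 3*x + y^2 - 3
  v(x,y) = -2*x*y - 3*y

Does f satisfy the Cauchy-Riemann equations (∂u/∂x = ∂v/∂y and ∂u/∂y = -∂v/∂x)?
∂u/∂x = -2*x - 3
∂v/∂y = -2*x - 3
∂u/∂y = 2*y
∂v/∂x = -2*y
∂u/∂x = ∂v/∂y and ∂u/∂y = -∂v/∂x hold identically; f is analytic.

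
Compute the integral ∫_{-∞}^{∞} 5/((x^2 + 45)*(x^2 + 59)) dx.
Let f(z) = 5/((z^2 + 45)*(z^2 + 59)). The denominator has no real zeros and deg Q - deg P = 4 ≥ 2, so the integral of f over the upper semicircle |z| = R tends to 0 as R → ∞. Closing the contour in the upper half-plane,
  ∫_{-∞}^{∞} f(x) dx = 2πi · Σ Res(f, z_k)  over the poles with Im z_k > 0.

Zeros of the denominator: z^2 + 45 = 0 gives z = ±3*sqrt(5)*I; z^2 + 59 = 0 gives z = ±sqrt(59)*I.
Upper half-plane: z = 3*sqrt(5)*I, z = sqrt(59)*I (simple).

Each pole is a simple zero of Q(z) = z^4 + 104*z^2 + 2655, so Res(f, z₀) = P(z₀)/Q'(z₀) with P(z) = 5, Q'(z) = 4*z^3 + 208*z:
  Res(f, 3*sqrt(5)*I) = (5)/(84*sqrt(5)*I) = -sqrt(5)*I/84
  Res(f, sqrt(59)*I) = (5)/(-28*sqrt(59)*I) = 5*sqrt(59)*I/1652

Sum of residues: I*(-59*sqrt(5) + 15*sqrt(59))/4956
∫_{-∞}^{∞} f(x) dx = 2πi · (I*(-59*sqrt(5) + 15*sqrt(59))/4956) = pi*(-15*sqrt(59) + 59*sqrt(5))/2478

Final answer: pi*(-15*sqrt(59) + 59*sqrt(5))/2478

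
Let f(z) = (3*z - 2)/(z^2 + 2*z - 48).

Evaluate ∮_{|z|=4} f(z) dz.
By the residue theorem, ∮_C f(z) dz = 2πi · (sum of the residues of f at the poles inside |z| = 4).

The denominator factors as (z - 6)*(z + 8), so the singularities of f are simple poles at z = 6, z = -8.
  |6|² = 36 > 16 = 4², so this pole is outside the contour.
  |-8|² = 64 > 16 = 4², so this pole is outside the contour.

No pole lies inside the contour, so f is analytic on and inside C and the integral is 0 (Cauchy's theorem).

Final answer: 0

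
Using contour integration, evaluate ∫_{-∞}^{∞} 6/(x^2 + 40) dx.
Let f(z) = 6/(z^2 + 40). The denominator has no real zeros and deg Q - deg P = 2 ≥ 2, so the integral of f over the upper semicircle |z| = R tends to 0 as R → ∞. Closing the contour in the upper half-plane,
  ∫_{-∞}^{∞} f(x) dx = 2πi · Σ Res(f, z_k)  over the poles with Im z_k > 0.

Zeros of the denominator: z^2 + 40 = 0 gives z = ±2*sqrt(10)*I.
Upper half-plane: z = 2*sqrt(10)*I (simple).

Each pole is a simple zero of Q(z) = z^2 + 40, so Res(f, z₀) = P(z₀)/Q'(z₀) with P(z) = 6, Q'(z) = 2*z:
  Res(f, 2*sqrt(10)*I) = (6)/(4*sqrt(10)*I) = -3*sqrt(10)*I/20

∫_{-∞}^{∞} f(x) dx = 2πi · (-3*sqrt(10)*I/20) = 3*sqrt(10)*pi/10

Final answer: 3*sqrt(10)*pi/10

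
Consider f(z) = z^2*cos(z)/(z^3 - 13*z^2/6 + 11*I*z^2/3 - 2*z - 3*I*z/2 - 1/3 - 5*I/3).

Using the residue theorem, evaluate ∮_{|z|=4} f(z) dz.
By the residue theorem, ∮_C f(z) dz = 2πi · (sum of the residues of f at the poles inside |z| = 4).

The denominator factors as (z + 1/2)*(z - 2/3 + 2*I/3)*(z - 2 + 3*I), so the singularities of f are simple poles at z = -1/2, z = 2/3 - 2*I/3, z = 2 - 3*I.
  |-1/2|² = 1/4 < 16 = 4², so this pole is inside the contour.
  |2/3 - 2*I/3|² = 8/9 < 16 = 4², so this pole is inside the contour.
  |2 - 3*I|² = 13 < 16 = 4², so this pole is inside the contour.

With P(z) = z^2*cos(z) and Q(z) = z^3 - 13*z^2/6 + 11*I*z^2/3 - 2*z - 3*I*z/2 - 1/3 - 5*I/3, each pole is simple, so Res(f, z₀) = P(z₀)/Q'(z₀) with Q'(z) = 3*z^2 - 13*z/3 + 22*I*z/3 - 2 - 3*I/2.
  Res(f, -1/2) = P(-1/2)/Q'(-1/2) = (cos(1/2)/4)/(11/12 - 31*I/6) = (33/3965 + 186*I/3965)*cos(1/2)
  Res(f, 2/3 - 2*I/3) = P(2/3 - 2*I/3)/Q'(2/3 - 2*I/3) = (-8*I*cos(2/3 - 2*I/3)/9)/(65*I/18) = -16*cos(2/3 - 2*I/3)/65
  Res(f, 2 - 3*I) = P(2 - 3*I)/Q'(2 - 3*I) = ((-5 - 12*I)*cos(2 - 3*I))/(-11/3 - 59*I/6) = (4908/3965 - 186*I/3965)*cos(2 - 3*I)

Sum of residues inside C: -16*cos(2/3 - 2*I/3)/65 + (33/3965 + 186*I/3965)*cos(1/2) + (4908/3965 - 186*I/3965)*cos(2 - 3*I)
∮_C f(z) dz = 2πi · (-16*cos(2/3 - 2*I/3)/65 + (33/3965 + 186*I/3965)*cos(1/2) + (4908/3965 - 186*I/3965)*cos(2 - 3*I)) = pi*(372/3965 + 9816*I/3965)*cos(2 - 3*I) - 32*I*pi*cos(2/3 - 2*I/3)/65 + pi*(-372/3965 + 66*I/3965)*cos(1/2)

Final answer: pi*(372/3965 + 9816*I/3965)*cos(2 - 3*I) - 32*I*pi*cos(2/3 - 2*I/3)/65 + pi*(-372/3965 + 66*I/3965)*cos(1/2)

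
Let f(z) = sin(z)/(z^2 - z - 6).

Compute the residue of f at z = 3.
Write f(z) = P(z)/Q(z) with P(z) = sin(z) and Q(z) = z^2 - z - 6.
The denominator factors as Q(z) = (z - 3)*(z + 2), so z = 3 is a simple zero of Q and P is analytic there; z = 3 is therefore a simple pole and
  Res(f, z₀) = P(z₀)/Q'(z₀).

Q'(z) = 2*z - 1, so Q'(3) = 5.
P(3) = sin(3).

Res(f, 3) = (sin(3))/(5) = sin(3)/5

Final answer: sin(3)/5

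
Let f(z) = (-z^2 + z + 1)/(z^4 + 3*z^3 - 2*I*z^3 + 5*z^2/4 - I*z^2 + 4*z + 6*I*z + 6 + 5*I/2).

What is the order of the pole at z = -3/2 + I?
Factor the denominator:
  z^4 + 3*z^3 - 2*I*z^3 + 5*z^2/4 - I*z^2 + 4*z + 6*I*z + 6 + 5*I/2 = (z + 3/2 - I)^2*(z + 1 - I)*(z - 1 + I)

The numerator P(z) = -z^2 + z + 1 has P(-3/2 + I) = -7/4 + 4*I ≠ 0, so no factor of (z + 3/2 - I) cancels.
Near z = -3/2 + I we can therefore write f(z) = g(z)/(z + 3/2 - I)^2 with g analytic at -3/2 + I and g(-3/2 + I) ≠ 0 (g is the numerator divided by the remaining denominator factors).

Hence z = -3/2 + I is a pole of order 2.

Final answer: 2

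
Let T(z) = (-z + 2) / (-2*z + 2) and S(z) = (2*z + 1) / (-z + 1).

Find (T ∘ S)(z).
(T ∘ S)(z) = T(S(z)) = ((-1)*S(z) + (2))/((-2)*S(z) + (2)). Multiply numerator and denominator by -z + 1:
  numerator:   (-1)*(2*z + 1) + (2)*(-z + 1) = -4*z + 1
  denominator: (-2)*(2*z + 1) + (2)*(-z + 1) = -6*z
(T ∘ S)(z) = (-4*z + 1)/(-6*z) = (4*z - 1)/(6*z)

Final answer: (4*z - 1)/(6*z)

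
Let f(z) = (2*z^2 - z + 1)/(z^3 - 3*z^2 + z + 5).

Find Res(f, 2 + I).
Write f(z) = P(z)/Q(z) with P(z) = 2*z^2 - z + 1 and Q(z) = z^3 - 3*z^2 + z + 5.
The denominator factors as Q(z) = (z - 2 - I)*(z + 1)*(z - 2 + I), so z = 2 + I is a simple zero of Q and P is analytic there; z = 2 + I is therefore a simple pole and
  Res(f, z₀) = P(z₀)/Q'(z₀).

Q'(z) = 3*z^2 - 6*z + 1, so Q'(2 + I) = -2 + 6*I.
P(2 + I) = 5 + 7*I.

Res(f, 2 + I) = (5 + 7*I)/(-2 + 6*I) = 4/5 - 11*I/10

Final answer: 4/5 - 11*I/10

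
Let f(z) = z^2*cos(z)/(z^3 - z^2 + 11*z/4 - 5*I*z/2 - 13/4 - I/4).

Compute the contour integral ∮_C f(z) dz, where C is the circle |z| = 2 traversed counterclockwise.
By the residue theorem, ∮_C f(z) dz = 2πi · (sum of the residues of f at the poles inside |z| = 2).

The denominator factors as (z + 1/2 + 2*I)*(z - 1/2 - I)*(z - 1 - I), so the singularities of f are simple poles at z = -1/2 - 2*I, z = 1/2 + I, z = 1 + I.
  |-1/2 - 2*I|² = 17/4 > 4 = 2², so this pole is outside the contour.
  |1/2 + I|² = 5/4 < 4 = 2², so this pole is inside the contour.
  |1 + I|² = 2 < 4 = 2², so this pole is inside the contour.

With P(z) = z^2*cos(z) and Q(z) = z^3 - z^2 + 11*z/4 - 5*I*z/2 - 13/4 - I/4, each pole is simple, so Res(f, z₀) = P(z₀)/Q'(z₀) with Q'(z) = 3*z^2 - 2*z + 11/4 - 5*I/2.
  Res(f, 1/2 + I) = P(1/2 + I)/Q'(1/2 + I) = ((-3/4 + I)*cos(1/2 + I))/(-1/2 - 3*I/2) = (-9/20 - 13*I/20)*cos(1/2 + I)
  Res(f, 1 + I) = P(1 + I)/Q'(1 + I) = (2*I*cos(1 + I))/(3/4 + 3*I/2) = (16/15 + 8*I/15)*cos(1 + I)

Sum of residues inside C: (-9/20 - 13*I/20)*cos(1/2 + I) + (16/15 + 8*I/15)*cos(1 + I)
∮_C f(z) dz = 2πi · ((-9/20 - 13*I/20)*cos(1/2 + I) + (16/15 + 8*I/15)*cos(1 + I)) = pi*(13/10 - 9*I/10)*cos(1/2 + I) + pi*(-16/15 + 32*I/15)*cos(1 + I)

Final answer: pi*(13/10 - 9*I/10)*cos(1/2 + I) + pi*(-16/15 + 32*I/15)*cos(1 + I)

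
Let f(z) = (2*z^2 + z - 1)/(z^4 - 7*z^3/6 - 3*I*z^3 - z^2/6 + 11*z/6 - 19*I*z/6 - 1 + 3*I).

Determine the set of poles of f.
The singularities of f are the zeros of the denominator. Factoring,
  z^4 - 7*z^3/6 - 3*I*z^3 - z^2/6 + 11*z/6 - 19*I*z/6 - 1 + 3*I = (z - 2/3)*(z + 1 - I)*(z - 3/2 - 3*I)*(z + I)
so the candidates are z = 2/3, z = -1 + I, z = 3/2 + 3*I, z = -I.

Check the numerator P(z) = 2*z^2 + z - 1 at each one:
  P(2/3) = 5/9 ≠ 0, so z = 2/3 is a (simple) pole.
  P(-1 + I) = -2 - 3*I ≠ 0, so z = -1 + I is a (simple) pole.
  P(3/2 + 3*I) = -13 + 21*I ≠ 0, so z = 3/2 + 3*I is a (simple) pole.
  P(-I) = -3 - I ≠ 0, so z = -I is a (simple) pole.

Poles of f: {-1 + I, -I, 2/3, 3/2 + 3*I}

Final answer: {-1 + I, -I, 2/3, 3/2 + 3*I}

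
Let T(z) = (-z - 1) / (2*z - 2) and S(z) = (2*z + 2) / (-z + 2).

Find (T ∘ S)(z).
(-z - 4)/(6*z)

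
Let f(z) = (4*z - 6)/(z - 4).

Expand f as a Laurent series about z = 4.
Put w = z - (4), i.e. z = w + 4. The denominator is w, so it suffices to rewrite the numerator in powers of w.

P(z) = 4*z - 6
P(w + 4) = 10 + 4*w

Dividing each term by w:
  f = 10/w + 4

Substituting back w = z - 4:
  f(z) = 10/(z - 4) + 4

The series is finite because the numerator is a polynomial; the negative powers form the principal part, and the coefficient of 1/(z - 4) gives Res(f, 4) = 10.

Final answer: 10/(z - 4) + 4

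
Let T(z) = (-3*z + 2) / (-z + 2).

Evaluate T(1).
-1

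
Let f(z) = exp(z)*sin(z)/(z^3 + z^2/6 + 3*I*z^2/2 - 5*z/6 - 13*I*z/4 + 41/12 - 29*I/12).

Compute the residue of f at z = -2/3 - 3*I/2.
Write f(z) = P(z)/Q(z) with P(z) = exp(z)*sin(z) and Q(z) = z^3 + z^2/6 + 3*I*z^2/2 - 5*z/6 - 13*I*z/4 + 41/12 - 29*I/12.
The denominator factors as Q(z) = (z + 2/3 + 3*I/2)*(z + 1 + I)*(z - 3/2 - I), so z = -2/3 - 3*I/2 is a simple zero of Q and P is analytic there; z = -2/3 - 3*I/2 is therefore a simple pole and
  Res(f, z₀) = P(z₀)/Q'(z₀).

Q'(z) = 3*z^2 + z/3 + 3*I*z - 5/6 - 13*I/4, so Q'(-2/3 - 3*I/2) = -71/36 + I/4.
P(-2/3 - 3*I/2) = -exp(-2/3 - 3*I/2)*sin(2/3 + 3*I/2).

Res(f, -2/3 - 3*I/2) = (-exp(-2/3 - 3*I/2)*sin(2/3 + 3*I/2))/(-71/36 + I/4) = (1278/2561 + 162*I/2561)*exp(-2/3 - 3*I/2)*sin(2/3 + 3*I/2)

Final answer: (1278/2561 + 162*I/2561)*exp(-2/3 - 3*I/2)*sin(2/3 + 3*I/2)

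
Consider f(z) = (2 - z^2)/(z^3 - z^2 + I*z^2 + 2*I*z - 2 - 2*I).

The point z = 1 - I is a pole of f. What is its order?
Factor the denominator:
  z^3 - z^2 + I*z^2 + 2*I*z - 2 - 2*I = (z - 1 + I)^2*(z + 1 - I)

The numerator P(z) = 2 - z^2 has P(1 - I) = 2 + 2*I ≠ 0, so no factor of (z - 1 + I) cancels.
Near z = 1 - I we can therefore write f(z) = g(z)/(z - 1 + I)^2 with g analytic at 1 - I and g(1 - I) ≠ 0 (g is the numerator divided by the remaining denominator factors).

Hence z = 1 - I is a pole of order 2.

Final answer: 2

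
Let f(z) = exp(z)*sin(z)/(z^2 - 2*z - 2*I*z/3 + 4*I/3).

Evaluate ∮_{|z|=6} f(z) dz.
pi*(9/10 + 3*I/10)*exp(2*I/3)*sinh(2/3) + pi*(-3/10 + 9*I/10)*exp(2)*sin(2)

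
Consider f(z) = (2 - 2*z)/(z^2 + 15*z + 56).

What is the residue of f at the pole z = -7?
16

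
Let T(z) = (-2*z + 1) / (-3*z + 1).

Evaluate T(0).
Substitute z = 0:
  numerator:   -2*(0) + 1 = 1
  denominator: -3*(0) + 1 = 1
T(0) = (1)/(1) = 1

Final answer: 1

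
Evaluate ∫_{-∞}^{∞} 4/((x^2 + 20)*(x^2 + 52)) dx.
Let f(z) = 4/((z^2 + 20)*(z^2 + 52)). The denominator has no real zeros and deg Q - deg P = 4 ≥ 2, so the integral of f over the upper semicircle |z| = R tends to 0 as R → ∞. Closing the contour in the upper half-plane,
  ∫_{-∞}^{∞} f(x) dx = 2πi · Σ Res(f, z_k)  over the poles with Im z_k > 0.

Zeros of the denominator: z^2 + 20 = 0 gives z = ±2*sqrt(5)*I; z^2 + 52 = 0 gives z = ±2*sqrt(13)*I.
Upper half-plane: z = 2*sqrt(13)*I, z = 2*sqrt(5)*I (simple).

Each pole is a simple zero of Q(z) = z^4 + 72*z^2 + 1040, so Res(f, z₀) = P(z₀)/Q'(z₀) with P(z) = 4, Q'(z) = 4*z^3 + 144*z:
  Res(f, 2*sqrt(13)*I) = (4)/(-128*sqrt(13)*I) = sqrt(13)*I/416
  Res(f, 2*sqrt(5)*I) = (4)/(128*sqrt(5)*I) = -sqrt(5)*I/160

Sum of residues: I*(-sqrt(5)/160 + sqrt(13)/416)
∫_{-∞}^{∞} f(x) dx = 2πi · (I*(-sqrt(5)/160 + sqrt(13)/416)) = pi*(-5*sqrt(13) + 13*sqrt(5))/1040

Final answer: pi*(-5*sqrt(13) + 13*sqrt(5))/1040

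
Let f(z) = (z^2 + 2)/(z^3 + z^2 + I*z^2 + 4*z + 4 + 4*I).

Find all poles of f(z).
The singularities of f are the zeros of the denominator. Factoring,
  z^3 + z^2 + I*z^2 + 4*z + 4 + 4*I = (z + 1 + I)*(z + 2*I)*(z - 2*I)
so the candidates are z = -1 - I, z = -2*I, z = 2*I.

Check the numerator P(z) = z^2 + 2 at each one:
  P(-1 - I) = 2 + 2*I ≠ 0, so z = -1 - I is a (simple) pole.
  P(-2*I) = -2 ≠ 0, so z = -2*I is a (simple) pole.
  P(2*I) = -2 ≠ 0, so z = 2*I is a (simple) pole.

Poles of f: {-1 - I, -2*I, 2*I}

Final answer: {-1 - I, -2*I, 2*I}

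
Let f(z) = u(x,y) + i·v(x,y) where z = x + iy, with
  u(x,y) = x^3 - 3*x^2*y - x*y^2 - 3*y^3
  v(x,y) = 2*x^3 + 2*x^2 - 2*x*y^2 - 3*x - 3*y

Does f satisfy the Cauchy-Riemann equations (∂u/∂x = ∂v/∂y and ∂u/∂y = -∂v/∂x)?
∂u/∂x = 3*x^2 - 6*x*y - y^2
∂v/∂y = -4*x*y - 3
∂u/∂y = -3*x^2 - 2*x*y - 9*y^2
∂v/∂x = 6*x^2 + 4*x - 2*y^2 - 3
∂u/∂x ≠ ∂v/∂y and ∂u/∂y ≠ -∂v/∂x; the Cauchy-Riemann equations are not satisfied, so f is not analytic.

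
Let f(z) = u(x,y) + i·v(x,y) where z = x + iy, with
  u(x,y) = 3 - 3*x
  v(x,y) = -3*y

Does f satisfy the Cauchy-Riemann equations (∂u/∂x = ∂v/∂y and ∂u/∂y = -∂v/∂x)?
∂u/∂x = -3
∂v/∂y = -3
∂u/∂y = 0
∂v/∂x = 0
∂u/∂x = ∂v/∂y and ∂u/∂y = -∂v/∂x hold identically; f is analytic.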